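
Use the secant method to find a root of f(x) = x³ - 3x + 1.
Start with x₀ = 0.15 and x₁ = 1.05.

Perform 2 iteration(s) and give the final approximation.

f(x) = x³ - 3x + 1
x₀ = 0.15, x₁ = 1.05

Secant formula: x_{n+1} = x_n - f(x_n)(x_n - x_{n-1})/(f(x_n) - f(x_{n-1}))

Iteration 1:
  f(0.150000) = 0.553375
  f(1.050000) = -0.992375
  x_2 = 1.050000 - (-0.992375)×(1.050000 - 0.150000)/(-0.992375 - 0.553375)
       = 0.472198
Iteration 2:
  f(1.050000) = -0.992375
  f(0.472198) = -0.311307
  x_3 = 0.472198 - (-0.311307)×(0.472198 - 1.050000)/(-0.311307 - (-0.992375))
       = 0.208092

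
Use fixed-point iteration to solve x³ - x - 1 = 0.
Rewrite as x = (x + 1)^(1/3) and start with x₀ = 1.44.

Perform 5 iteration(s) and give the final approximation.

Equation: x³ - x - 1 = 0
Fixed-point form: x = (x + 1)^(1/3)
x₀ = 1.44

x_1 = g(1.440000) = 1.346263
x_2 = g(1.346263) = 1.328798
x_3 = g(1.328798) = 1.325492
x_4 = g(1.325492) = 1.324865
x_5 = g(1.324865) = 1.324746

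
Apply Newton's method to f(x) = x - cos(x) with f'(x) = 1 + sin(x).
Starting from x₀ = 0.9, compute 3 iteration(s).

f(x) = x - cos(x)
f'(x) = 1 + sin(x)
x₀ = 0.9

Newton-Raphson formula: x_{n+1} = x_n - f(x_n)/f'(x_n)

Iteration 1:
  f(0.900000) = 0.278390
  f'(0.900000) = 1.783327
  x_1 = 0.900000 - 0.278390/1.783327 = 0.743893
Iteration 2:
  f(0.743893) = 0.008055
  f'(0.743893) = 1.677158
  x_2 = 0.743893 - 0.008055/1.677158 = 0.739090
Iteration 3:
  f(0.739090) = 0.000008
  f'(0.739090) = 1.673616
  x_3 = 0.739090 - 0.000008/1.673616 = 0.739085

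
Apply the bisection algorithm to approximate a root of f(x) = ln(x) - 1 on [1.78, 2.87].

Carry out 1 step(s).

f(x) = ln(x) - 1
Initial interval: [1.78, 2.87]

Iteration 1:
  c_1 = (1.780000 + 2.870000)/2 = 2.325000
  f(c_1) = f(2.325000) = -0.156280
  f(a) × f(c) ≥ 0, new interval: [2.325000, 2.870000]

After 1 iteration(s), the approximation is c_1 = 2.325000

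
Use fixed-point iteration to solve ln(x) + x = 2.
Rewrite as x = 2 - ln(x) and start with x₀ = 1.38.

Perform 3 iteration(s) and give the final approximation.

Equation: ln(x) + x = 2
Fixed-point form: x = 2 - ln(x)
x₀ = 1.38

x_1 = g(1.380000) = 1.677917
x_2 = g(1.677917) = 1.482447
x_3 = g(1.482447) = 1.606306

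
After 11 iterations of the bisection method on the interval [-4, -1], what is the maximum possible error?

Bisection error bound: |error| ≤ (b-a)/2^n
|error| ≤ (-1 - (-4))/2^11 = 3/2^11
|error| ≤ 0.0014648438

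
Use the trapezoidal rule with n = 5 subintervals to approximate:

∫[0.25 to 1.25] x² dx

f(x) = x²
a = 0.25, b = 1.25, n = 5
h = (b - a)/n = 0.200000

Trapezoidal rule: (h/2)[f(x₀) + 2f(x₁) + 2f(x₂) + ... + f(xₙ)]

x_0 = 0.2500, f(x_0) = 0.062500, coefficient = 1
x_1 = 0.4500, f(x_1) = 0.202500, coefficient = 2
x_2 = 0.6500, f(x_2) = 0.422500, coefficient = 2
x_3 = 0.8500, f(x_3) = 0.722500, coefficient = 2
x_4 = 1.0500, f(x_4) = 1.102500, coefficient = 2
x_5 = 1.2500, f(x_5) = 1.562500, coefficient = 1

I ≈ (0.200000/2) × 6.525000 = 0.652500
Exact value: 0.645833
Error: 0.006667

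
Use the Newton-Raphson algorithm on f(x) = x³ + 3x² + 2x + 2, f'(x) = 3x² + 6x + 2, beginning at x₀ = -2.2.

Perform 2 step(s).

f(x) = x³ + 3x² + 2x + 2
f'(x) = 3x² + 6x + 2
x₀ = -2.2

Newton-Raphson formula: x_{n+1} = x_n - f(x_n)/f'(x_n)

Iteration 1:
  f(-2.200000) = 1.472000
  f'(-2.200000) = 3.320000
  x_1 = -2.200000 - 1.472000/3.320000 = -2.643373
Iteration 2:
  f(-2.643373) = -0.794847
  f'(-2.643373) = 7.102029
  x_2 = -2.643373 - (-0.794847)/7.102029 = -2.531455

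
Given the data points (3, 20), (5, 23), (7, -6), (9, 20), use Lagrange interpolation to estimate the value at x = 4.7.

Lagrange interpolation formula:
P(x) = Σ yᵢ × Lᵢ(x)
where Lᵢ(x) = Π_{j≠i} (x - xⱼ)/(xᵢ - xⱼ)

L_0(4.7) = (4.7 - 5)/(3 - 5) × (4.7 - 7)/(3 - 7) × (4.7 - 9)/(3 - 9) = 0.061812
L_1(4.7) = (4.7 - 3)/(5 - 3) × (4.7 - 7)/(5 - 7) × (4.7 - 9)/(5 - 9) = 1.050812
L_2(4.7) = (4.7 - 3)/(7 - 3) × (4.7 - 5)/(7 - 5) × (4.7 - 9)/(7 - 9) = -0.137062
L_3(4.7) = (4.7 - 3)/(9 - 3) × (4.7 - 5)/(9 - 5) × (4.7 - 7)/(9 - 7) = 0.024437

P(4.7) = 20×L_0(4.7) + 23×L_1(4.7) + (-6)×L_2(4.7) + 20×L_3(4.7)
P(4.7) = 26.716062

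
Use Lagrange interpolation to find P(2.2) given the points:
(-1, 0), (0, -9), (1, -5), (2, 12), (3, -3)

Lagrange interpolation formula:
P(x) = Σ yᵢ × Lᵢ(x)
where Lᵢ(x) = Π_{j≠i} (x - xⱼ)/(xᵢ - xⱼ)

L_0(2.2) = (2.2 - 0)/(-1 - 0) × (2.2 - 1)/(-1 - 1) × (2.2 - 2)/(-1 - 2) × (2.2 - 3)/(-1 - 3) = -0.017600
L_1(2.2) = (2.2 - (-1))/(0 - (-1)) × (2.2 - 1)/(0 - 1) × (2.2 - 2)/(0 - 2) × (2.2 - 3)/(0 - 3) = 0.102400
L_2(2.2) = (2.2 - (-1))/(1 - (-1)) × (2.2 - 0)/(1 - 0) × (2.2 - 2)/(1 - 2) × (2.2 - 3)/(1 - 3) = -0.281600
L_3(2.2) = (2.2 - (-1))/(2 - (-1)) × (2.2 - 0)/(2 - 0) × (2.2 - 1)/(2 - 1) × (2.2 - 3)/(2 - 3) = 1.126400
L_4(2.2) = (2.2 - (-1))/(3 - (-1)) × (2.2 - 0)/(3 - 0) × (2.2 - 1)/(3 - 1) × (2.2 - 2)/(3 - 2) = 0.070400

P(2.2) = 0×L_0(2.2) + (-9)×L_1(2.2) + (-5)×L_2(2.2) + 12×L_3(2.2) + (-3)×L_4(2.2)
P(2.2) = 13.792000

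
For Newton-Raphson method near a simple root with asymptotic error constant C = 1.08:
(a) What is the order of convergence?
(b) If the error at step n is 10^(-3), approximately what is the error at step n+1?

(a) Newton-Raphson has quadratic (order 2) convergence near simple roots.
    This means |e_{n+1}| ≈ C|e_n|².

(b) With |e_n| = 10^(-3) and C = 1.08:
    |e_{n+1}| ≈ 1.08 × (10^(-3))² = 1.08 × 10^(-6)

(a) 2 (quadratic); (b) |e_{n+1}| ≈ 1.080e-06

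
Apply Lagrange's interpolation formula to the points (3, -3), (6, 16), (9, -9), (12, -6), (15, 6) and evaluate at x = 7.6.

Lagrange interpolation formula:
P(x) = Σ yᵢ × Lᵢ(x)
where Lᵢ(x) = Π_{j≠i} (x - xⱼ)/(xᵢ - xⱼ)

L_0(7.6) = (7.6 - 6)/(3 - 6) × (7.6 - 9)/(3 - 9) × (7.6 - 12)/(3 - 12) × (7.6 - 15)/(3 - 15) = -0.037518
L_1(7.6) = (7.6 - 3)/(6 - 3) × (7.6 - 9)/(6 - 9) × (7.6 - 12)/(6 - 12) × (7.6 - 15)/(6 - 15) = 0.431453
L_2(7.6) = (7.6 - 3)/(9 - 3) × (7.6 - 6)/(9 - 6) × (7.6 - 12)/(9 - 12) × (7.6 - 15)/(9 - 15) = 0.739635
L_3(7.6) = (7.6 - 3)/(12 - 3) × (7.6 - 6)/(12 - 6) × (7.6 - 9)/(12 - 9) × (7.6 - 15)/(12 - 15) = -0.156892
L_4(7.6) = (7.6 - 3)/(15 - 3) × (7.6 - 6)/(15 - 6) × (7.6 - 9)/(15 - 9) × (7.6 - 12)/(15 - 12) = 0.023322

P(7.6) = (-3)×L_0(7.6) + 16×L_1(7.6) + (-9)×L_2(7.6) + (-6)×L_3(7.6) + 6×L_4(7.6)
P(7.6) = 1.440382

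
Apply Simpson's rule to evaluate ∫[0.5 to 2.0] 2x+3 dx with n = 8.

f(x) = 2x+3
a = 0.5, b = 2.0, n = 8
h = (b - a)/n = 0.187500

Simpson's rule: (h/3)[f(x₀) + 4f(x₁) + 2f(x₂) + ... + f(xₙ)]

x_0 = 0.5000, f(x_0) = 4.000000, coefficient = 1
x_1 = 0.6875, f(x_1) = 4.375000, coefficient = 4
x_2 = 0.8750, f(x_2) = 4.750000, coefficient = 2
x_3 = 1.0625, f(x_3) = 5.125000, coefficient = 4
x_4 = 1.2500, f(x_4) = 5.500000, coefficient = 2
x_5 = 1.4375, f(x_5) = 5.875000, coefficient = 4
x_6 = 1.6250, f(x_6) = 6.250000, coefficient = 2
x_7 = 1.8125, f(x_7) = 6.625000, coefficient = 4
x_8 = 2.0000, f(x_8) = 7.000000, coefficient = 1

I ≈ (0.187500/3) × 132.000000 = 8.250000
Exact value: 8.250000
Error: 0.000000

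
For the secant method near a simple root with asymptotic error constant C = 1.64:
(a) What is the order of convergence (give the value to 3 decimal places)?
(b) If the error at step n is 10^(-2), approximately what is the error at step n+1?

(a) Secant method has superlinear convergence with order φ = (1+√5)/2 ≈ 1.618.
    This means |e_{n+1}| ≈ C|e_n|^1.618.

(b) With |e_n| = 10^(-2) and C = 1.64:
    |e_{n+1}| ≈ 1.64 × (10^(-2))^1.618 = 1.64 × 10^(-3.24)

(a) ≈ 1.618 (golden ratio); (b) |e_{n+1}| ≈ 9.523e-04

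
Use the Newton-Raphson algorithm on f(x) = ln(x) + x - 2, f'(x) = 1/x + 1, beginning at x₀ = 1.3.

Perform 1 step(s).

f(x) = ln(x) + x - 2
f'(x) = 1/x + 1
x₀ = 1.3

Newton-Raphson formula: x_{n+1} = x_n - f(x_n)/f'(x_n)

Iteration 1:
  f(1.300000) = -0.437636
  f'(1.300000) = 1.769231
  x_1 = 1.300000 - (-0.437636)/1.769231 = 1.547359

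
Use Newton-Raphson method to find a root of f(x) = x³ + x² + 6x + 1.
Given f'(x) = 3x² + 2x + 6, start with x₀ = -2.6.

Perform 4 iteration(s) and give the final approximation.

f(x) = x³ + x² + 6x + 1
f'(x) = 3x² + 2x + 6
x₀ = -2.6

Newton-Raphson formula: x_{n+1} = x_n - f(x_n)/f'(x_n)

Iteration 1:
  f(-2.600000) = -25.416000
  f'(-2.600000) = 21.080000
  x_1 = -2.600000 - (-25.416000)/21.080000 = -1.394307
Iteration 2:
  f(-1.394307) = -8.132415
  f'(-1.394307) = 9.043665
  x_2 = -1.394307 - (-8.132415)/9.043665 = -0.495069
Iteration 3:
  f(-0.495069) = -1.846656
  f'(-0.495069) = 5.745141
  x_3 = -0.495069 - (-1.846656)/5.745141 = -0.173639
Iteration 4:
  f(-0.173639) = -0.016921
  f'(-0.173639) = 5.743173
  x_4 = -0.173639 - (-0.016921)/5.743173 = -0.170693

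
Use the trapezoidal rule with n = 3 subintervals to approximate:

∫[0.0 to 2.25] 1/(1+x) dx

f(x) = 1/(1+x)
a = 0.0, b = 2.25, n = 3
h = (b - a)/n = 0.750000

Trapezoidal rule: (h/2)[f(x₀) + 2f(x₁) + 2f(x₂) + ... + f(xₙ)]

x_0 = 0.0000, f(x_0) = 1.000000, coefficient = 1
x_1 = 0.7500, f(x_1) = 0.571429, coefficient = 2
x_2 = 1.5000, f(x_2) = 0.400000, coefficient = 2
x_3 = 2.2500, f(x_3) = 0.307692, coefficient = 1

I ≈ (0.750000/2) × 3.250549 = 1.218956
Exact value: 1.178655
Error: 0.040301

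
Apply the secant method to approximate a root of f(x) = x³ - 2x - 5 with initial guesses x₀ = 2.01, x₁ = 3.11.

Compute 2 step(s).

f(x) = x³ - 2x - 5
x₀ = 2.01, x₁ = 3.11

Secant formula: x_{n+1} = x_n - f(x_n)(x_n - x_{n-1})/(f(x_n) - f(x_{n-1}))

Iteration 1:
  f(2.010000) = -0.899399
  f(3.110000) = 18.860231
  x_2 = 3.110000 - 18.860231×(3.110000 - 2.010000)/(18.860231 - (-0.899399))
       = 2.060069
Iteration 2:
  f(3.110000) = 18.860231
  f(2.060069) = -0.377447
  x_3 = 2.060069 - (-0.377447)×(2.060069 - 3.110000)/(-0.377447 - 18.860231)
       = 2.080669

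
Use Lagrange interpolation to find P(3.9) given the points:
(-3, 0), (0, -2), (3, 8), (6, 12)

Lagrange interpolation formula:
P(x) = Σ yᵢ × Lᵢ(x)
where Lᵢ(x) = Π_{j≠i} (x - xⱼ)/(xᵢ - xⱼ)

L_0(3.9) = (3.9 - 0)/(-3 - 0) × (3.9 - 3)/(-3 - 3) × (3.9 - 6)/(-3 - 6) = 0.045500
L_1(3.9) = (3.9 - (-3))/(0 - (-3)) × (3.9 - 3)/(0 - 3) × (3.9 - 6)/(0 - 6) = -0.241500
L_2(3.9) = (3.9 - (-3))/(3 - (-3)) × (3.9 - 0)/(3 - 0) × (3.9 - 6)/(3 - 6) = 1.046500
L_3(3.9) = (3.9 - (-3))/(6 - (-3)) × (3.9 - 0)/(6 - 0) × (3.9 - 3)/(6 - 3) = 0.149500

P(3.9) = 0×L_0(3.9) + (-2)×L_1(3.9) + 8×L_2(3.9) + 12×L_3(3.9)
P(3.9) = 10.649000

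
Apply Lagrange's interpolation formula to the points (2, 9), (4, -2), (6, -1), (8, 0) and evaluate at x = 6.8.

Lagrange interpolation formula:
P(x) = Σ yᵢ × Lᵢ(x)
where Lᵢ(x) = Π_{j≠i} (x - xⱼ)/(xᵢ - xⱼ)

L_0(6.8) = (6.8 - 4)/(2 - 4) × (6.8 - 6)/(2 - 6) × (6.8 - 8)/(2 - 8) = 0.056000
L_1(6.8) = (6.8 - 2)/(4 - 2) × (6.8 - 6)/(4 - 6) × (6.8 - 8)/(4 - 8) = -0.288000
L_2(6.8) = (6.8 - 2)/(6 - 2) × (6.8 - 4)/(6 - 4) × (6.8 - 8)/(6 - 8) = 1.008000
L_3(6.8) = (6.8 - 2)/(8 - 2) × (6.8 - 4)/(8 - 4) × (6.8 - 6)/(8 - 6) = 0.224000

P(6.8) = 9×L_0(6.8) + (-2)×L_1(6.8) + (-1)×L_2(6.8) + 0×L_3(6.8)
P(6.8) = 0.072000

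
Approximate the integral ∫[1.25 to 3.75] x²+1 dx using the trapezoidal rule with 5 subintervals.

f(x) = x²+1
a = 1.25, b = 3.75, n = 5
h = (b - a)/n = 0.500000

Trapezoidal rule: (h/2)[f(x₀) + 2f(x₁) + 2f(x₂) + ... + f(xₙ)]

x_0 = 1.2500, f(x_0) = 2.562500, coefficient = 1
x_1 = 1.7500, f(x_1) = 4.062500, coefficient = 2
x_2 = 2.2500, f(x_2) = 6.062500, coefficient = 2
x_3 = 2.7500, f(x_3) = 8.562500, coefficient = 2
x_4 = 3.2500, f(x_4) = 11.562500, coefficient = 2
x_5 = 3.7500, f(x_5) = 15.062500, coefficient = 1

I ≈ (0.500000/2) × 78.125000 = 19.531250
Exact value: 19.427083
Error: 0.104167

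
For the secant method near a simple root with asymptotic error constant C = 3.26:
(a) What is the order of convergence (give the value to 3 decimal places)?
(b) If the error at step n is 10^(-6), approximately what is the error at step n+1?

(a) Secant method has superlinear convergence with order φ = (1+√5)/2 ≈ 1.618.
    This means |e_{n+1}| ≈ C|e_n|^1.618.

(b) With |e_n| = 10^(-6) and C = 3.26:
    |e_{n+1}| ≈ 3.26 × (10^(-6))^1.618 = 3.26 × 10^(-9.71)

(a) ≈ 1.618 (golden ratio); (b) |e_{n+1}| ≈ 6.383e-10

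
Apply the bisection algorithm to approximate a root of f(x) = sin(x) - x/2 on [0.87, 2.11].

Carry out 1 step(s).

f(x) = sin(x) - x/2
Initial interval: [0.87, 2.11]

Iteration 1:
  c_1 = (0.870000 + 2.110000)/2 = 1.490000
  f(c_1) = f(1.490000) = 0.251738
  f(a) × f(c) ≥ 0, new interval: [1.490000, 2.110000]

After 1 iteration(s), the approximation is c_1 = 1.490000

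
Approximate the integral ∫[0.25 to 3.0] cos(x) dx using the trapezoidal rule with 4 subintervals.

f(x) = cos(x)
a = 0.25, b = 3.0, n = 4
h = (b - a)/n = 0.687500

Trapezoidal rule: (h/2)[f(x₀) + 2f(x₁) + 2f(x₂) + ... + f(xₙ)]

x_0 = 0.2500, f(x_0) = 0.968912, coefficient = 1
x_1 = 0.9375, f(x_1) = 0.591805, coefficient = 2
x_2 = 1.6250, f(x_2) = -0.054177, coefficient = 2
x_3 = 2.3125, f(x_3) = -0.675545, coefficient = 2
x_4 = 3.0000, f(x_4) = -0.989992, coefficient = 1

I ≈ (0.687500/2) × -0.296914 = -0.102064
Exact value: -0.106284
Error: 0.004220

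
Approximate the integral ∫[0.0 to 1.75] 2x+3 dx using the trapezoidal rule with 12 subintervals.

f(x) = 2x+3
a = 0.0, b = 1.75, n = 12
h = (b - a)/n = 0.145833

Trapezoidal rule: (h/2)[f(x₀) + 2f(x₁) + 2f(x₂) + ... + f(xₙ)]

x_0 = 0.0000, f(x_0) = 3.000000, coefficient = 1
x_1 = 0.1458, f(x_1) = 3.291667, coefficient = 2
x_2 = 0.2917, f(x_2) = 3.583333, coefficient = 2
x_3 = 0.4375, f(x_3) = 3.875000, coefficient = 2
x_4 = 0.5833, f(x_4) = 4.166667, coefficient = 2
x_5 = 0.7292, f(x_5) = 4.458333, coefficient = 2
x_6 = 0.8750, f(x_6) = 4.750000, coefficient = 2
x_7 = 1.0208, f(x_7) = 5.041667, coefficient = 2
x_8 = 1.1667, f(x_8) = 5.333333, coefficient = 2
x_9 = 1.3125, f(x_9) = 5.625000, coefficient = 2
x_10 = 1.4583, f(x_10) = 5.916667, coefficient = 2
x_11 = 1.6042, f(x_11) = 6.208333, coefficient = 2
x_12 = 1.7500, f(x_12) = 6.500000, coefficient = 1

I ≈ (0.145833/2) × 114.000000 = 8.312500
Exact value: 8.312500
Error: 0.000000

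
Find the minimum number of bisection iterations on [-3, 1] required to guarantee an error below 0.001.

We need (b-a)/2^n ≤ 0.001
(1 - (-3))/2^n ≤ 0.001
4/2^n ≤ 0.001
2^n ≥ 4000
n ≥ log₂(4000) = 11.97
n ≥ 12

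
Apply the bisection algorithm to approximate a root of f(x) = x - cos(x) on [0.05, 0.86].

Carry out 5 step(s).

f(x) = x - cos(x)
Initial interval: [0.05, 0.86]

Iteration 1:
  c_1 = (0.050000 + 0.860000)/2 = 0.455000
  f(c_1) = f(0.455000) = -0.443261
  f(a) × f(c) ≥ 0, new interval: [0.455000, 0.860000]
Iteration 2:
  c_2 = (0.455000 + 0.860000)/2 = 0.657500
  f(c_2) = f(0.657500) = -0.134023
  f(a) × f(c) ≥ 0, new interval: [0.657500, 0.860000]
Iteration 3:
  c_3 = (0.657500 + 0.860000)/2 = 0.758750
  f(c_3) = f(0.758750) = 0.033053
  f(a) × f(c) < 0, new interval: [0.657500, 0.758750]
Iteration 4:
  c_4 = (0.657500 + 0.758750)/2 = 0.708125
  f(c_4) = f(0.708125) = -0.051458
  f(a) × f(c) ≥ 0, new interval: [0.708125, 0.758750]
Iteration 5:
  c_5 = (0.708125 + 0.758750)/2 = 0.733437
  f(c_5) = f(0.733437) = -0.009440
  f(a) × f(c) ≥ 0, new interval: [0.733437, 0.758750]

After 5 iteration(s), the approximation is c_5 = 0.733437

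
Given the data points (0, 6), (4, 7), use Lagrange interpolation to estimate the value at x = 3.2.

Lagrange interpolation formula:
P(x) = Σ yᵢ × Lᵢ(x)
where Lᵢ(x) = Π_{j≠i} (x - xⱼ)/(xᵢ - xⱼ)

L_0(3.2) = (3.2 - 4)/(0 - 4) = 0.200000
L_1(3.2) = (3.2 - 0)/(4 - 0) = 0.800000

P(3.2) = 6×L_0(3.2) + 7×L_1(3.2)
P(3.2) = 6.800000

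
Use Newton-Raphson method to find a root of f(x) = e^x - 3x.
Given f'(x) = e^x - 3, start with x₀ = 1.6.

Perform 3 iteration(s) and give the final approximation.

f(x) = e^x - 3x
f'(x) = e^x - 3
x₀ = 1.6

Newton-Raphson formula: x_{n+1} = x_n - f(x_n)/f'(x_n)

Iteration 1:
  f(1.600000) = 0.153032
  f'(1.600000) = 1.953032
  x_1 = 1.600000 - 0.153032/1.953032 = 1.521644
Iteration 2:
  f(1.521644) = 0.014816
  f'(1.521644) = 1.579747
  x_2 = 1.521644 - 0.014816/1.579747 = 1.512265
Iteration 3:
  f(1.512265) = 0.000201
  f'(1.512265) = 1.536996
  x_3 = 1.512265 - 0.000201/1.536996 = 1.512135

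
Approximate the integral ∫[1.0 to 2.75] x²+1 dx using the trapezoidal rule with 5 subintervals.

f(x) = x²+1
a = 1.0, b = 2.75, n = 5
h = (b - a)/n = 0.350000

Trapezoidal rule: (h/2)[f(x₀) + 2f(x₁) + 2f(x₂) + ... + f(xₙ)]

x_0 = 1.0000, f(x_0) = 2.000000, coefficient = 1
x_1 = 1.3500, f(x_1) = 2.822500, coefficient = 2
x_2 = 1.7000, f(x_2) = 3.890000, coefficient = 2
x_3 = 2.0500, f(x_3) = 5.202500, coefficient = 2
x_4 = 2.4000, f(x_4) = 6.760000, coefficient = 2
x_5 = 2.7500, f(x_5) = 8.562500, coefficient = 1

I ≈ (0.350000/2) × 47.912500 = 8.384687
Exact value: 8.348958
Error: 0.035729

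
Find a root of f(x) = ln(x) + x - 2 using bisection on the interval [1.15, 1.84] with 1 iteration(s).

f(x) = ln(x) + x - 2
Initial interval: [1.15, 1.84]

Iteration 1:
  c_1 = (1.150000 + 1.840000)/2 = 1.495000
  f(c_1) = f(1.495000) = -0.102874
  f(a) × f(c) ≥ 0, new interval: [1.495000, 1.840000]

After 1 iteration(s), the approximation is c_1 = 1.495000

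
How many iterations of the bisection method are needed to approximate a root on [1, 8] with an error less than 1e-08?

We need (b-a)/2^n ≤ 1e-08
(8 - 1)/2^n ≤ 1e-08
7/2^n ≤ 1e-08
2^n ≥ 700000000
n ≥ log₂(700000000) = 29.38
n ≥ 30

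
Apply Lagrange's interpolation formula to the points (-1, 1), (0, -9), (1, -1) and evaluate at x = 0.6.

Lagrange interpolation formula:
P(x) = Σ yᵢ × Lᵢ(x)
where Lᵢ(x) = Π_{j≠i} (x - xⱼ)/(xᵢ - xⱼ)

L_0(0.6) = (0.6 - 0)/(-1 - 0) × (0.6 - 1)/(-1 - 1) = -0.120000
L_1(0.6) = (0.6 - (-1))/(0 - (-1)) × (0.6 - 1)/(0 - 1) = 0.640000
L_2(0.6) = (0.6 - (-1))/(1 - (-1)) × (0.6 - 0)/(1 - 0) = 0.480000

P(0.6) = 1×L_0(0.6) + (-9)×L_1(0.6) + (-1)×L_2(0.6)
P(0.6) = -6.360000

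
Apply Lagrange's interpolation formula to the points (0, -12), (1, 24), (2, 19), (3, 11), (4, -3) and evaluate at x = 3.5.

Lagrange interpolation formula:
P(x) = Σ yᵢ × Lᵢ(x)
where Lᵢ(x) = Π_{j≠i} (x - xⱼ)/(xᵢ - xⱼ)

L_0(3.5) = (3.5 - 1)/(0 - 1) × (3.5 - 2)/(0 - 2) × (3.5 - 3)/(0 - 3) × (3.5 - 4)/(0 - 4) = -0.039062
L_1(3.5) = (3.5 - 0)/(1 - 0) × (3.5 - 2)/(1 - 2) × (3.5 - 3)/(1 - 3) × (3.5 - 4)/(1 - 4) = 0.218750
L_2(3.5) = (3.5 - 0)/(2 - 0) × (3.5 - 1)/(2 - 1) × (3.5 - 3)/(2 - 3) × (3.5 - 4)/(2 - 4) = -0.546875
L_3(3.5) = (3.5 - 0)/(3 - 0) × (3.5 - 1)/(3 - 1) × (3.5 - 2)/(3 - 2) × (3.5 - 4)/(3 - 4) = 1.093750
L_4(3.5) = (3.5 - 0)/(4 - 0) × (3.5 - 1)/(4 - 1) × (3.5 - 2)/(4 - 2) × (3.5 - 3)/(4 - 3) = 0.273438

P(3.5) = (-12)×L_0(3.5) + 24×L_1(3.5) + 19×L_2(3.5) + 11×L_3(3.5) + (-3)×L_4(3.5)
P(3.5) = 6.539062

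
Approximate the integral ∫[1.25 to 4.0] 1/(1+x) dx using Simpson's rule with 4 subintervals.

f(x) = 1/(1+x)
a = 1.25, b = 4.0, n = 4
h = (b - a)/n = 0.687500

Simpson's rule: (h/3)[f(x₀) + 4f(x₁) + 2f(x₂) + ... + f(xₙ)]

x_0 = 1.2500, f(x_0) = 0.444444, coefficient = 1
x_1 = 1.9375, f(x_1) = 0.340426, coefficient = 4
x_2 = 2.6250, f(x_2) = 0.275862, coefficient = 2
x_3 = 3.3125, f(x_3) = 0.231884, coefficient = 4
x_4 = 4.0000, f(x_4) = 0.200000, coefficient = 1

I ≈ (0.687500/3) × 3.485407 = 0.798739
Exact value: 0.798508
Error: 0.000231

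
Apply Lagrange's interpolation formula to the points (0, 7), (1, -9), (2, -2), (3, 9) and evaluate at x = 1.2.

Lagrange interpolation formula:
P(x) = Σ yᵢ × Lᵢ(x)
where Lᵢ(x) = Π_{j≠i} (x - xⱼ)/(xᵢ - xⱼ)

L_0(1.2) = (1.2 - 1)/(0 - 1) × (1.2 - 2)/(0 - 2) × (1.2 - 3)/(0 - 3) = -0.048000
L_1(1.2) = (1.2 - 0)/(1 - 0) × (1.2 - 2)/(1 - 2) × (1.2 - 3)/(1 - 3) = 0.864000
L_2(1.2) = (1.2 - 0)/(2 - 0) × (1.2 - 1)/(2 - 1) × (1.2 - 3)/(2 - 3) = 0.216000
L_3(1.2) = (1.2 - 0)/(3 - 0) × (1.2 - 1)/(3 - 1) × (1.2 - 2)/(3 - 2) = -0.032000

P(1.2) = 7×L_0(1.2) + (-9)×L_1(1.2) + (-2)×L_2(1.2) + 9×L_3(1.2)
P(1.2) = -8.832000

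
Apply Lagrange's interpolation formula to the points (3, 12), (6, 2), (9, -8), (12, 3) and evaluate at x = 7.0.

Lagrange interpolation formula:
P(x) = Σ yᵢ × Lᵢ(x)
where Lᵢ(x) = Π_{j≠i} (x - xⱼ)/(xᵢ - xⱼ)

L_0(7.0) = (7.0 - 6)/(3 - 6) × (7.0 - 9)/(3 - 9) × (7.0 - 12)/(3 - 12) = -0.061728
L_1(7.0) = (7.0 - 3)/(6 - 3) × (7.0 - 9)/(6 - 9) × (7.0 - 12)/(6 - 12) = 0.740741
L_2(7.0) = (7.0 - 3)/(9 - 3) × (7.0 - 6)/(9 - 6) × (7.0 - 12)/(9 - 12) = 0.370370
L_3(7.0) = (7.0 - 3)/(12 - 3) × (7.0 - 6)/(12 - 6) × (7.0 - 9)/(12 - 9) = -0.049383

P(7.0) = 12×L_0(7.0) + 2×L_1(7.0) + (-8)×L_2(7.0) + 3×L_3(7.0)
P(7.0) = -2.370370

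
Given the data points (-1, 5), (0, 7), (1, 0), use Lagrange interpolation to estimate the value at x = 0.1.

Lagrange interpolation formula:
P(x) = Σ yᵢ × Lᵢ(x)
where Lᵢ(x) = Π_{j≠i} (x - xⱼ)/(xᵢ - xⱼ)

L_0(0.1) = (0.1 - 0)/(-1 - 0) × (0.1 - 1)/(-1 - 1) = -0.045000
L_1(0.1) = (0.1 - (-1))/(0 - (-1)) × (0.1 - 1)/(0 - 1) = 0.990000
L_2(0.1) = (0.1 - (-1))/(1 - (-1)) × (0.1 - 0)/(1 - 0) = 0.055000

P(0.1) = 5×L_0(0.1) + 7×L_1(0.1) + 0×L_2(0.1)
P(0.1) = 6.705000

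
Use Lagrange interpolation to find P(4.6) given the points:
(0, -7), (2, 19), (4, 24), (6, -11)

Lagrange interpolation formula:
P(x) = Σ yᵢ × Lᵢ(x)
where Lᵢ(x) = Π_{j≠i} (x - xⱼ)/(xᵢ - xⱼ)

L_0(4.6) = (4.6 - 2)/(0 - 2) × (4.6 - 4)/(0 - 4) × (4.6 - 6)/(0 - 6) = 0.045500
L_1(4.6) = (4.6 - 0)/(2 - 0) × (4.6 - 4)/(2 - 4) × (4.6 - 6)/(2 - 6) = -0.241500
L_2(4.6) = (4.6 - 0)/(4 - 0) × (4.6 - 2)/(4 - 2) × (4.6 - 6)/(4 - 6) = 1.046500
L_3(4.6) = (4.6 - 0)/(6 - 0) × (4.6 - 2)/(6 - 2) × (4.6 - 4)/(6 - 4) = 0.149500

P(4.6) = (-7)×L_0(4.6) + 19×L_1(4.6) + 24×L_2(4.6) + (-11)×L_3(4.6)
P(4.6) = 18.564500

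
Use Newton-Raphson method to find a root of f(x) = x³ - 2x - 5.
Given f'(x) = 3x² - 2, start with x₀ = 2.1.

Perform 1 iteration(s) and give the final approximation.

f(x) = x³ - 2x - 5
f'(x) = 3x² - 2
x₀ = 2.1

Newton-Raphson formula: x_{n+1} = x_n - f(x_n)/f'(x_n)

Iteration 1:
  f(2.100000) = 0.061000
  f'(2.100000) = 11.230000
  x_1 = 2.100000 - 0.061000/11.230000 = 2.094568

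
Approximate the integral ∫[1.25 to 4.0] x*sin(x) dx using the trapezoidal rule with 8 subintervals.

f(x) = x*sin(x)
a = 1.25, b = 4.0, n = 8
h = (b - a)/n = 0.343750

Trapezoidal rule: (h/2)[f(x₀) + 2f(x₁) + 2f(x₂) + ... + f(xₙ)]

x_0 = 1.2500, f(x_0) = 1.186231, coefficient = 1
x_1 = 1.5938, f(x_1) = 1.593330, coefficient = 2
x_2 = 1.9375, f(x_2) = 1.808684, coefficient = 2
x_3 = 2.2812, f(x_3) = 1.729338, coefficient = 2
x_4 = 2.6250, f(x_4) = 1.296541, coefficient = 2
x_5 = 2.9688, f(x_5) = 0.510576, coefficient = 2
x_6 = 3.3125, f(x_6) = -0.563379, coefficient = 2
x_7 = 3.6562, f(x_7) = -1.799740, coefficient = 2
x_8 = 4.0000, f(x_8) = -3.027210, coefficient = 1

I ≈ (0.343750/2) × 7.309721 = 1.256358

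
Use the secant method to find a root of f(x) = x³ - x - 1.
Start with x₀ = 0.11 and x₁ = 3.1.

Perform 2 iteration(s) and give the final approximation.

f(x) = x³ - x - 1
x₀ = 0.11, x₁ = 3.1

Secant formula: x_{n+1} = x_n - f(x_n)(x_n - x_{n-1})/(f(x_n) - f(x_{n-1}))

Iteration 1:
  f(0.110000) = -1.108669
  f(3.100000) = 25.691000
  x_2 = 3.100000 - 25.691000×(3.100000 - 0.110000)/(25.691000 - (-1.108669))
       = 0.233693
Iteration 2:
  f(3.100000) = 25.691000
  f(0.233693) = -1.220930
  x_3 = 0.233693 - (-1.220930)×(0.233693 - 3.100000)/(-1.220930 - 25.691000)
       = 0.363730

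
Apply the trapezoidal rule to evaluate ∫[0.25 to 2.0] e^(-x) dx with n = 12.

f(x) = e^(-x)
a = 0.25, b = 2.0, n = 12
h = (b - a)/n = 0.145833

Trapezoidal rule: (h/2)[f(x₀) + 2f(x₁) + 2f(x₂) + ... + f(xₙ)]

x_0 = 0.2500, f(x_0) = 0.778801, coefficient = 1
x_1 = 0.3958, f(x_1) = 0.673119, coefficient = 2
x_2 = 0.5417, f(x_2) = 0.581778, coefficient = 2
x_3 = 0.6875, f(x_3) = 0.502832, coefficient = 2
x_4 = 0.8333, f(x_4) = 0.434598, coefficient = 2
x_5 = 0.9792, f(x_5) = 0.375624, coefficient = 2
x_6 = 1.1250, f(x_6) = 0.324652, coefficient = 2
x_7 = 1.2708, f(x_7) = 0.280598, coefficient = 2
x_8 = 1.4167, f(x_8) = 0.242521, coefficient = 2
x_9 = 1.5625, f(x_9) = 0.209611, coefficient = 2
x_10 = 1.7083, f(x_10) = 0.181167, coefficient = 2
x_11 = 1.8542, f(x_11) = 0.156583, coefficient = 2
x_12 = 2.0000, f(x_12) = 0.135335, coefficient = 1

I ≈ (0.145833/2) × 8.840304 = 0.644605
Exact value: 0.643465
Error: 0.001140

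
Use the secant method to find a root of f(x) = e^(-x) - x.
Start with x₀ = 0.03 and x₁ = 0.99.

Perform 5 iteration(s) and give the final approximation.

f(x) = e^(-x) - x
x₀ = 0.03, x₁ = 0.99

Secant formula: x_{n+1} = x_n - f(x_n)(x_n - x_{n-1})/(f(x_n) - f(x_{n-1}))

Iteration 1:
  f(0.030000) = 0.940446
  f(0.990000) = -0.618423
  x_2 = 0.990000 - (-0.618423)×(0.990000 - 0.030000)/(-0.618423 - 0.940446)
       = 0.609156
Iteration 2:
  f(0.990000) = -0.618423
  f(0.609156) = -0.065346
  x_3 = 0.609156 - (-0.065346)×(0.609156 - 0.990000)/(-0.065346 - (-0.618423))
       = 0.564159
Iteration 3:
  f(0.609156) = -0.065346
  f(0.564159) = 0.004679
  x_4 = 0.564159 - 0.004679×(0.564159 - 0.609156)/(0.004679 - (-0.065346))
       = 0.567166
Iteration 4:
  f(0.564159) = 0.004679
  f(0.567166) = -0.000035
  x_5 = 0.567166 - (-0.000035)×(0.567166 - 0.564159)/(-0.000035 - 0.004679)
       = 0.567143
Iteration 5:
  f(0.567166) = -0.000035
  f(0.567143) = 0.000000
  x_6 = 0.567143 - 0.000000×(0.567143 - 0.567166)/(0.000000 - (-0.000035))
       = 0.567143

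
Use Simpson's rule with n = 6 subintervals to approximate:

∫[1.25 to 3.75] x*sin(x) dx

f(x) = x*sin(x)
a = 1.25, b = 3.75, n = 6
h = (b - a)/n = 0.416667

Simpson's rule: (h/3)[f(x₀) + 4f(x₁) + 2f(x₂) + ... + f(xₙ)]

x_0 = 1.2500, f(x_0) = 1.186231, coefficient = 1
x_1 = 1.6667, f(x_1) = 1.659013, coefficient = 4
x_2 = 2.0833, f(x_2) = 1.815632, coefficient = 2
x_3 = 2.5000, f(x_3) = 1.496180, coefficient = 4
x_4 = 2.9167, f(x_4) = 0.650516, coefficient = 2
x_5 = 3.3333, f(x_5) = -0.635227, coefficient = 4
x_6 = 3.7500, f(x_6) = -2.143355, coefficient = 1

I ≈ (0.416667/3) × 14.055040 = 1.952089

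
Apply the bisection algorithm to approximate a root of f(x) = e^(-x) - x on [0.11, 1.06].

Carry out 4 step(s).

f(x) = e^(-x) - x
Initial interval: [0.11, 1.06]

Iteration 1:
  c_1 = (0.110000 + 1.060000)/2 = 0.585000
  f(c_1) = f(0.585000) = -0.027894
  f(a) × f(c) < 0, new interval: [0.110000, 0.585000]
Iteration 2:
  c_2 = (0.110000 + 0.585000)/2 = 0.347500
  f(c_2) = f(0.347500) = 0.358952
  f(a) × f(c) ≥ 0, new interval: [0.347500, 0.585000]
Iteration 3:
  c_3 = (0.347500 + 0.585000)/2 = 0.466250
  f(c_3) = f(0.466250) = 0.161100
  f(a) × f(c) ≥ 0, new interval: [0.466250, 0.585000]
Iteration 4:
  c_4 = (0.466250 + 0.585000)/2 = 0.525625
  f(c_4) = f(0.525625) = 0.065561
  f(a) × f(c) ≥ 0, new interval: [0.525625, 0.585000]

After 4 iteration(s), the approximation is c_4 = 0.525625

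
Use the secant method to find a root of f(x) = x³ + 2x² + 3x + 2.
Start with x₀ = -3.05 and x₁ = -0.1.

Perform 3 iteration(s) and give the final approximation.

f(x) = x³ + 2x² + 3x + 2
x₀ = -3.05, x₁ = -0.1

Secant formula: x_{n+1} = x_n - f(x_n)(x_n - x_{n-1})/(f(x_n) - f(x_{n-1}))

Iteration 1:
  f(-3.050000) = -16.917625
  f(-0.100000) = 1.719000
  x_2 = -0.100000 - 1.719000×(-0.100000 - (-3.050000))/(1.719000 - (-16.917625))
       = -0.372101
Iteration 2:
  f(-0.100000) = 1.719000
  f(-0.372101) = 1.109094
  x_3 = -0.372101 - 1.109094×(-0.372101 - (-0.100000))/(1.109094 - 1.719000)
       = -0.866908
Iteration 3:
  f(-0.372101) = 1.109094
  f(-0.866908) = 0.250827
  x_4 = -0.866908 - 0.250827×(-0.866908 - (-0.372101))/(0.250827 - 1.109094)
       = -1.011515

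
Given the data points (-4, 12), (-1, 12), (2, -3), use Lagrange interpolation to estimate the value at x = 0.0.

Lagrange interpolation formula:
P(x) = Σ yᵢ × Lᵢ(x)
where Lᵢ(x) = Π_{j≠i} (x - xⱼ)/(xᵢ - xⱼ)

L_0(0.0) = (0.0 - (-1))/(-4 - (-1)) × (0.0 - 2)/(-4 - 2) = -0.111111
L_1(0.0) = (0.0 - (-4))/(-1 - (-4)) × (0.0 - 2)/(-1 - 2) = 0.888889
L_2(0.0) = (0.0 - (-4))/(2 - (-4)) × (0.0 - (-1))/(2 - (-1)) = 0.222222

P(0.0) = 12×L_0(0.0) + 12×L_1(0.0) + (-3)×L_2(0.0)
P(0.0) = 8.666667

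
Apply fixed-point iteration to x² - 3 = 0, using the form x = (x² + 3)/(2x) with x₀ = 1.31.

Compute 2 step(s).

Equation: x² - 3 = 0
Fixed-point form: x = (x² + 3)/(2x)
x₀ = 1.31

x_1 = g(1.310000) = 1.800038
x_2 = g(1.800038) = 1.733335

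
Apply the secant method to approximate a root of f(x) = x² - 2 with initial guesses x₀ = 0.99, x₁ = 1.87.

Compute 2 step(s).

f(x) = x² - 2
x₀ = 0.99, x₁ = 1.87

Secant formula: x_{n+1} = x_n - f(x_n)(x_n - x_{n-1})/(f(x_n) - f(x_{n-1}))

Iteration 1:
  f(0.990000) = -1.019900
  f(1.870000) = 1.496900
  x_2 = 1.870000 - 1.496900×(1.870000 - 0.990000)/(1.496900 - (-1.019900))
       = 1.346608
Iteration 2:
  f(1.870000) = 1.496900
  f(1.346608) = -0.186646
  x_3 = 1.346608 - (-0.186646)×(1.346608 - 1.870000)/(-0.186646 - 1.496900)
       = 1.404634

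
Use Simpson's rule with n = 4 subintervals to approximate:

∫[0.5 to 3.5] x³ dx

f(x) = x³
a = 0.5, b = 3.5, n = 4
h = (b - a)/n = 0.750000

Simpson's rule: (h/3)[f(x₀) + 4f(x₁) + 2f(x₂) + ... + f(xₙ)]

x_0 = 0.5000, f(x_0) = 0.125000, coefficient = 1
x_1 = 1.2500, f(x_1) = 1.953125, coefficient = 4
x_2 = 2.0000, f(x_2) = 8.000000, coefficient = 2
x_3 = 2.7500, f(x_3) = 20.796875, coefficient = 4
x_4 = 3.5000, f(x_4) = 42.875000, coefficient = 1

I ≈ (0.750000/3) × 150.000000 = 37.500000
Exact value: 37.500000
Error: 0.000000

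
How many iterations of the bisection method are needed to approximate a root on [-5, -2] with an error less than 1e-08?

We need (b-a)/2^n ≤ 1e-08
(-2 - (-5))/2^n ≤ 1e-08
3/2^n ≤ 1e-08
2^n ≥ 300000000
n ≥ log₂(300000000) = 28.16
n ≥ 29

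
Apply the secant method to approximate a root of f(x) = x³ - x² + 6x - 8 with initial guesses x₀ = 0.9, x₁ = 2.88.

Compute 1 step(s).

f(x) = x³ - x² + 6x - 8
x₀ = 0.9, x₁ = 2.88

Secant formula: x_{n+1} = x_n - f(x_n)(x_n - x_{n-1})/(f(x_n) - f(x_{n-1}))

Iteration 1:
  f(0.900000) = -2.681000
  f(2.880000) = 24.873472
  x_2 = 2.880000 - 24.873472×(2.880000 - 0.900000)/(24.873472 - (-2.681000))
       = 1.092650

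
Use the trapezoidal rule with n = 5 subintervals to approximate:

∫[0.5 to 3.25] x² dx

f(x) = x²
a = 0.5, b = 3.25, n = 5
h = (b - a)/n = 0.550000

Trapezoidal rule: (h/2)[f(x₀) + 2f(x₁) + 2f(x₂) + ... + f(xₙ)]

x_0 = 0.5000, f(x_0) = 0.250000, coefficient = 1
x_1 = 1.0500, f(x_1) = 1.102500, coefficient = 2
x_2 = 1.6000, f(x_2) = 2.560000, coefficient = 2
x_3 = 2.1500, f(x_3) = 4.622500, coefficient = 2
x_4 = 2.7000, f(x_4) = 7.290000, coefficient = 2
x_5 = 3.2500, f(x_5) = 10.562500, coefficient = 1

I ≈ (0.550000/2) × 41.962500 = 11.539688
Exact value: 11.401042
Error: 0.138646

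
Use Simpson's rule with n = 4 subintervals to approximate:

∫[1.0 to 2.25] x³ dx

f(x) = x³
a = 1.0, b = 2.25, n = 4
h = (b - a)/n = 0.312500

Simpson's rule: (h/3)[f(x₀) + 4f(x₁) + 2f(x₂) + ... + f(xₙ)]

x_0 = 1.0000, f(x_0) = 1.000000, coefficient = 1
x_1 = 1.3125, f(x_1) = 2.260986, coefficient = 4
x_2 = 1.6250, f(x_2) = 4.291016, coefficient = 2
x_3 = 1.9375, f(x_3) = 7.273193, coefficient = 4
x_4 = 2.2500, f(x_4) = 11.390625, coefficient = 1

I ≈ (0.312500/3) × 59.109375 = 6.157227
Exact value: 6.157227
Error: 0.000000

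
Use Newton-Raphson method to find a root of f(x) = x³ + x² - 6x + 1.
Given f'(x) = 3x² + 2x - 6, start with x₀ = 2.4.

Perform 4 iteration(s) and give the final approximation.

f(x) = x³ + x² - 6x + 1
f'(x) = 3x² + 2x - 6
x₀ = 2.4

Newton-Raphson formula: x_{n+1} = x_n - f(x_n)/f'(x_n)

Iteration 1:
  f(2.400000) = 6.184000
  f'(2.400000) = 16.080000
  x_1 = 2.400000 - 6.184000/16.080000 = 2.015423
Iteration 2:
  f(2.015423) = 1.155898
  f'(2.015423) = 10.216634
  x_2 = 2.015423 - 1.155898/10.216634 = 1.902284
Iteration 3:
  f(1.902284) = 0.088747
  f'(1.902284) = 8.660623
  x_3 = 1.902284 - 0.088747/8.660623 = 1.892037
Iteration 4:
  f(1.892037) = 0.000703
  f'(1.892037) = 8.523485
  x_4 = 1.892037 - 0.000703/8.523485 = 1.891954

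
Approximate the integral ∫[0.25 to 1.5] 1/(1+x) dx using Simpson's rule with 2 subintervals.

f(x) = 1/(1+x)
a = 0.25, b = 1.5, n = 2
h = (b - a)/n = 0.625000

Simpson's rule: (h/3)[f(x₀) + 4f(x₁) + 2f(x₂) + ... + f(xₙ)]

x_0 = 0.2500, f(x_0) = 0.800000, coefficient = 1
x_1 = 0.8750, f(x_1) = 0.533333, coefficient = 4
x_2 = 1.5000, f(x_2) = 0.400000, coefficient = 1

I ≈ (0.625000/3) × 3.333333 = 0.694444
Exact value: 0.693147
Error: 0.001297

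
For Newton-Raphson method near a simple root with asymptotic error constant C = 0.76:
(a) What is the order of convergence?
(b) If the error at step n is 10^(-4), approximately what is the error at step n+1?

(a) Newton-Raphson has quadratic (order 2) convergence near simple roots.
    This means |e_{n+1}| ≈ C|e_n|².

(b) With |e_n| = 10^(-4) and C = 0.76:
    |e_{n+1}| ≈ 0.76 × (10^(-4))² = 0.76 × 10^(-8)

(a) 2 (quadratic); (b) |e_{n+1}| ≈ 7.600e-09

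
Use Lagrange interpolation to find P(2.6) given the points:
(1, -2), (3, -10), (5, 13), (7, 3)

Lagrange interpolation formula:
P(x) = Σ yᵢ × Lᵢ(x)
where Lᵢ(x) = Π_{j≠i} (x - xⱼ)/(xᵢ - xⱼ)

L_0(2.6) = (2.6 - 3)/(1 - 3) × (2.6 - 5)/(1 - 5) × (2.6 - 7)/(1 - 7) = 0.088000
L_1(2.6) = (2.6 - 1)/(3 - 1) × (2.6 - 5)/(3 - 5) × (2.6 - 7)/(3 - 7) = 1.056000
L_2(2.6) = (2.6 - 1)/(5 - 1) × (2.6 - 3)/(5 - 3) × (2.6 - 7)/(5 - 7) = -0.176000
L_3(2.6) = (2.6 - 1)/(7 - 1) × (2.6 - 3)/(7 - 3) × (2.6 - 5)/(7 - 5) = 0.032000

P(2.6) = (-2)×L_0(2.6) + (-10)×L_1(2.6) + 13×L_2(2.6) + 3×L_3(2.6)
P(2.6) = -12.928000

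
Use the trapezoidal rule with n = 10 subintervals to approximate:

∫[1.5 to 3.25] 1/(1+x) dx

f(x) = 1/(1+x)
a = 1.5, b = 3.25, n = 10
h = (b - a)/n = 0.175000

Trapezoidal rule: (h/2)[f(x₀) + 2f(x₁) + 2f(x₂) + ... + f(xₙ)]

x_0 = 1.5000, f(x_0) = 0.400000, coefficient = 1
x_1 = 1.6750, f(x_1) = 0.373832, coefficient = 2
x_2 = 1.8500, f(x_2) = 0.350877, coefficient = 2
x_3 = 2.0250, f(x_3) = 0.330579, coefficient = 2
x_4 = 2.2000, f(x_4) = 0.312500, coefficient = 2
x_5 = 2.3750, f(x_5) = 0.296296, coefficient = 2
x_6 = 2.5500, f(x_6) = 0.281690, coefficient = 2
x_7 = 2.7250, f(x_7) = 0.268456, coefficient = 2
x_8 = 2.9000, f(x_8) = 0.256410, coefficient = 2
x_9 = 3.0750, f(x_9) = 0.245399, coefficient = 2
x_10 = 3.2500, f(x_10) = 0.235294, coefficient = 1

I ≈ (0.175000/2) × 6.067373 = 0.530895
Exact value: 0.530628
Error: 0.000267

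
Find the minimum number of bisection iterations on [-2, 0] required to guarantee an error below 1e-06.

We need (b-a)/2^n ≤ 1e-06
(0 - (-2))/2^n ≤ 1e-06
2/2^n ≤ 1e-06
2^n ≥ 2000000
n ≥ log₂(2000000) = 20.93
n ≥ 21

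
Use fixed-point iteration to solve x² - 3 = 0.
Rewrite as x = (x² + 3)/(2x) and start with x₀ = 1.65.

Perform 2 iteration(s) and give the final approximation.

Equation: x² - 3 = 0
Fixed-point form: x = (x² + 3)/(2x)
x₀ = 1.65

x_1 = g(1.650000) = 1.734091
x_2 = g(1.734091) = 1.732052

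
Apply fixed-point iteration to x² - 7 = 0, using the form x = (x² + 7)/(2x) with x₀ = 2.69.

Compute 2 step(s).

Equation: x² - 7 = 0
Fixed-point form: x = (x² + 7)/(2x)
x₀ = 2.69

x_1 = g(2.690000) = 2.646115
x_2 = g(2.646115) = 2.645751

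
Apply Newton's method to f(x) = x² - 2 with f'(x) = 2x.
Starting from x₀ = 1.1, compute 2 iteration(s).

f(x) = x² - 2
f'(x) = 2x
x₀ = 1.1

Newton-Raphson formula: x_{n+1} = x_n - f(x_n)/f'(x_n)

Iteration 1:
  f(1.100000) = -0.790000
  f'(1.100000) = 2.200000
  x_1 = 1.100000 - (-0.790000)/2.200000 = 1.459091
Iteration 2:
  f(1.459091) = 0.128946
  f'(1.459091) = 2.918182
  x_2 = 1.459091 - 0.128946/2.918182 = 1.414904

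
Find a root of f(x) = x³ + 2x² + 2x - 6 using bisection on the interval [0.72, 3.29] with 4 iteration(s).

f(x) = x³ + 2x² + 2x - 6
Initial interval: [0.72, 3.29]

Iteration 1:
  c_1 = (0.720000 + 3.290000)/2 = 2.005000
  f(c_1) = f(2.005000) = 14.110200
  f(a) × f(c) < 0, new interval: [0.720000, 2.005000]
Iteration 2:
  c_2 = (0.720000 + 2.005000)/2 = 1.362500
  f(c_2) = f(1.362500) = 2.967166
  f(a) × f(c) < 0, new interval: [0.720000, 1.362500]
Iteration 3:
  c_3 = (0.720000 + 1.362500)/2 = 1.041250
  f(c_3) = f(1.041250) = -0.620172
  f(a) × f(c) ≥ 0, new interval: [1.041250, 1.362500]
Iteration 4:
  c_4 = (1.041250 + 1.362500)/2 = 1.201875
  f(c_4) = f(1.201875) = 1.028870
  f(a) × f(c) < 0, new interval: [1.041250, 1.201875]

After 4 iteration(s), the approximation is c_4 = 1.201875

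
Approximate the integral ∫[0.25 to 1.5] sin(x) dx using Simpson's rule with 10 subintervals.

f(x) = sin(x)
a = 0.25, b = 1.5, n = 10
h = (b - a)/n = 0.125000

Simpson's rule: (h/3)[f(x₀) + 4f(x₁) + 2f(x₂) + ... + f(xₙ)]

x_0 = 0.2500, f(x_0) = 0.247404, coefficient = 1
x_1 = 0.3750, f(x_1) = 0.366273, coefficient = 4
x_2 = 0.5000, f(x_2) = 0.479426, coefficient = 2
x_3 = 0.6250, f(x_3) = 0.585097, coefficient = 4
x_4 = 0.7500, f(x_4) = 0.681639, coefficient = 2
x_5 = 0.8750, f(x_5) = 0.767544, coefficient = 4
x_6 = 1.0000, f(x_6) = 0.841471, coefficient = 2
x_7 = 1.1250, f(x_7) = 0.902268, coefficient = 4
x_8 = 1.2500, f(x_8) = 0.948985, coefficient = 2
x_9 = 1.3750, f(x_9) = 0.980893, coefficient = 4
x_10 = 1.5000, f(x_10) = 0.997495, coefficient = 1

I ≈ (0.125000/3) × 21.556235 = 0.898176
Exact value: 0.898175
Error: 0.000001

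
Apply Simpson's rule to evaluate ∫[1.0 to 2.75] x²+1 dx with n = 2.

f(x) = x²+1
a = 1.0, b = 2.75, n = 2
h = (b - a)/n = 0.875000

Simpson's rule: (h/3)[f(x₀) + 4f(x₁) + 2f(x₂) + ... + f(xₙ)]

x_0 = 1.0000, f(x_0) = 2.000000, coefficient = 1
x_1 = 1.8750, f(x_1) = 4.515625, coefficient = 4
x_2 = 2.7500, f(x_2) = 8.562500, coefficient = 1

I ≈ (0.875000/3) × 28.625000 = 8.348958
Exact value: 8.348958
Error: 0.000000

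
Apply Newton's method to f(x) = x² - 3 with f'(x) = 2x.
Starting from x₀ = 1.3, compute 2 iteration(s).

f(x) = x² - 3
f'(x) = 2x
x₀ = 1.3

Newton-Raphson formula: x_{n+1} = x_n - f(x_n)/f'(x_n)

Iteration 1:
  f(1.300000) = -1.310000
  f'(1.300000) = 2.600000
  x_1 = 1.300000 - (-1.310000)/2.600000 = 1.803846
Iteration 2:
  f(1.803846) = 0.253861
  f'(1.803846) = 3.607692
  x_2 = 1.803846 - 0.253861/3.607692 = 1.733480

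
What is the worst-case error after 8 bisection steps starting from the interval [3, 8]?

Bisection error bound: |error| ≤ (b-a)/2^n
|error| ≤ (8 - 3)/2^8 = 5/2^8
|error| ≤ 0.0195312500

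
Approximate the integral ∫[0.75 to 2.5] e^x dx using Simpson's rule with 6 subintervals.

f(x) = e^x
a = 0.75, b = 2.5, n = 6
h = (b - a)/n = 0.291667

Simpson's rule: (h/3)[f(x₀) + 4f(x₁) + 2f(x₂) + ... + f(xₙ)]

x_0 = 0.7500, f(x_0) = 2.117000, coefficient = 1
x_1 = 1.0417, f(x_1) = 2.833936, coefficient = 4
x_2 = 1.3333, f(x_2) = 3.793668, coefficient = 2
x_3 = 1.6250, f(x_3) = 5.078419, coefficient = 4
x_4 = 1.9167, f(x_4) = 6.798260, coefficient = 2
x_5 = 2.2083, f(x_5) = 9.100536, coefficient = 4
x_6 = 2.5000, f(x_6) = 12.182494, coefficient = 1

I ≈ (0.291667/3) × 103.534915 = 10.065895
Exact value: 10.065494
Error: 0.000401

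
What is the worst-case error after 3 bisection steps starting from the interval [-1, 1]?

Bisection error bound: |error| ≤ (b-a)/2^n
|error| ≤ (1 - (-1))/2^3 = 2/2^3
|error| ≤ 0.2500000000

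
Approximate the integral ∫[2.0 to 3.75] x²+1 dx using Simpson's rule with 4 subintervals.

f(x) = x²+1
a = 2.0, b = 3.75, n = 4
h = (b - a)/n = 0.437500

Simpson's rule: (h/3)[f(x₀) + 4f(x₁) + 2f(x₂) + ... + f(xₙ)]

x_0 = 2.0000, f(x_0) = 5.000000, coefficient = 1
x_1 = 2.4375, f(x_1) = 6.941406, coefficient = 4
x_2 = 2.8750, f(x_2) = 9.265625, coefficient = 2
x_3 = 3.3125, f(x_3) = 11.972656, coefficient = 4
x_4 = 3.7500, f(x_4) = 15.062500, coefficient = 1

I ≈ (0.437500/3) × 114.250000 = 16.661458
Exact value: 16.661458
Error: 0.000000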